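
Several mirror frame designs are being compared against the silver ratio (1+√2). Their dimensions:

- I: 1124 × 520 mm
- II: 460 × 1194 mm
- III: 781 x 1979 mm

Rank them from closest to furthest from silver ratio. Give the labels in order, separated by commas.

III, II, I

Ratios: I = 1124 / 520 ≈ 2.162; II = 1194 / 460 ≈ 2.596; III = 1979 / 781 ≈ 2.534.
|Δ from 2.414|: I 0.252; II 0.182; III 0.120.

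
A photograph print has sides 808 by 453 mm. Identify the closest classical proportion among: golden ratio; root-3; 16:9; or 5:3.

16:9

Ratio = 808 / 453 ≈ 1.784.
Distances: golden ratio 1.618 (Δ 0.166); root-3 1.732 (Δ 0.052); 16:9 1.778 (Δ 0.006); 5:3 1.667 (Δ 0.117).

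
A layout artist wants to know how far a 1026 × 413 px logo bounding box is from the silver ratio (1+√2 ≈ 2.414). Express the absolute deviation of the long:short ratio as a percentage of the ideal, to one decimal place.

Ratio = 1026 / 413 ≈ 2.4843.
Ideal silver ratio ≈ 2.4142. |2.4843 − 2.4142| / 2.4142 ≈ 2.90% → 2.9%.

2.9%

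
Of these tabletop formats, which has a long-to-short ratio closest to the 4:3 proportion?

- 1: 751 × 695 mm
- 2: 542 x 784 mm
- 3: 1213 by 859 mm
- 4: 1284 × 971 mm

4

Target 4:3 ≈ 1.333.
1: 1.081 (Δ0.252)  2: 1.446 (Δ0.113)  3: 1.412 (Δ0.079)  4: 1.322 (Δ0.011)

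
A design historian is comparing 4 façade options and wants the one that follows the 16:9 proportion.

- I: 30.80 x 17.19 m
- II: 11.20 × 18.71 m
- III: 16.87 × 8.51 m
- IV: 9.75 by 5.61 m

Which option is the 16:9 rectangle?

I

Ratios (long/short): I ≈ 1.792; II ≈ 1.671; III ≈ 1.982; IV ≈ 1.738.
16:9 ≈ 1.778; option I is nearest (Δ 0.014).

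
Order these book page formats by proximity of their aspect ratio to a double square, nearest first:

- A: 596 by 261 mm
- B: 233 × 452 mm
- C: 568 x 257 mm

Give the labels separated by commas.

A: 596/261 ≈ 2.284 → |2.284 − 2.000| = 0.284
B: 452/233 ≈ 1.940 → |1.940 − 2.000| = 0.060
C: 568/257 ≈ 2.210 → |2.210 − 2.000| = 0.210

B, C, A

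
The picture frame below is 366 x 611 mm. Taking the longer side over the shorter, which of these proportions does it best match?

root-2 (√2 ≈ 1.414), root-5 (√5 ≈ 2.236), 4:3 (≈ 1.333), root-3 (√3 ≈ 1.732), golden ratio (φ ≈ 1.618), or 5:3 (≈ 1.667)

5:3

611/366 ≈ 1.669. Nearest candidates are 5:3 (1.667, off by 0.002) and golden ratio (1.618, off by 0.051).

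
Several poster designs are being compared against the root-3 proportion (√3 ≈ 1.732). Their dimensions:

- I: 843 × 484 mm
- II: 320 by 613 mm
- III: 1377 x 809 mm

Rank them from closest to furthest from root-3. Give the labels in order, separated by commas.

I: 843/484 ≈ 1.742 → |1.742 − 1.732| = 0.010
II: 613/320 ≈ 1.916 → |1.916 − 1.732| = 0.184
III: 1377/809 ≈ 1.702 → |1.702 − 1.732| = 0.030

I, III, II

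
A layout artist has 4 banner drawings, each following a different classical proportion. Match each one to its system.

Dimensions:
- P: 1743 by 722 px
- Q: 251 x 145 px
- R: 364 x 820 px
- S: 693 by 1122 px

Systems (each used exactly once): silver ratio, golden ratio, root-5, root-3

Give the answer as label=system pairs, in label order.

Ratios: P ≈ 2.414; Q ≈ 1.731; R ≈ 2.253; S ≈ 1.619.
Targets: silver ratio ≈ 2.414; golden ratio ≈ 1.618; root-5 ≈ 2.236; root-3 ≈ 1.732.

P=silver ratio, Q=root-3, R=root-5, S=golden ratio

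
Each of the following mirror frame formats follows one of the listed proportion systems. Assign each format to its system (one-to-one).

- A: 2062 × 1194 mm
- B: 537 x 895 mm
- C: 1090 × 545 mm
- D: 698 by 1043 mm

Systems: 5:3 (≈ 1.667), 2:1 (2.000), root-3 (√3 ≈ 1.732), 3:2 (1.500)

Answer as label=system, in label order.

Ratios: A ≈ 1.727; B ≈ 1.667; C ≈ 2.000; D ≈ 1.494.
Targets: 5:3 ≈ 1.667; 2:1 ≈ 2.000; root-3 ≈ 1.732; 3:2 ≈ 1.500.

A=root-3, B=5:3, C=2:1, D=3:2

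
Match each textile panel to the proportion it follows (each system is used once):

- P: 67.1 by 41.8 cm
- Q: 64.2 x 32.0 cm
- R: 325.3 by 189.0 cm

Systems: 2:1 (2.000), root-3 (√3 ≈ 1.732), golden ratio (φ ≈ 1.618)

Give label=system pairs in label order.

P=golden ratio, Q=2:1, R=root-3

P = 67.1/41.8 ≈ 1.605 → golden ratio (1.618)
Q = 64.2/32.0 ≈ 2.006 → 2:1 (2.000)
R = 325.3/189.0 ≈ 1.721 → root-3 (1.732)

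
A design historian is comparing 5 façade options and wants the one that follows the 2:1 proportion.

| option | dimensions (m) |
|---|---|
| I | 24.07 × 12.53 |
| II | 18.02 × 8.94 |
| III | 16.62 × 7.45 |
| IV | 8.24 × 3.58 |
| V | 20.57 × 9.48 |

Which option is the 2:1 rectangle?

II

Ratios (long/short): I ≈ 1.921; II ≈ 2.016; III ≈ 2.231; IV ≈ 2.302; V ≈ 2.170.
2:1 ≈ 2.000; option II is nearest (Δ 0.016).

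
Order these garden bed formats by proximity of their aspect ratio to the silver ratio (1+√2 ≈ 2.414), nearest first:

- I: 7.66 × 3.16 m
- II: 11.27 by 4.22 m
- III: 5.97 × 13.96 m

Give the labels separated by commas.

I, III, II

Ratios: I = 7.66 / 3.16 ≈ 2.424; II = 11.27 / 4.22 ≈ 2.671; III = 13.96 / 5.97 ≈ 2.338.
|Δ from 2.414|: I 0.010; II 0.257; III 0.076.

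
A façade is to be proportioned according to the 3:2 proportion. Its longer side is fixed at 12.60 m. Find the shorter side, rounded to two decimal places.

3:2 = 1.50000.
Shorter side = 12.60 ÷ 1.50000 ≈ 8.4000 → 8.40 m.

8.40 m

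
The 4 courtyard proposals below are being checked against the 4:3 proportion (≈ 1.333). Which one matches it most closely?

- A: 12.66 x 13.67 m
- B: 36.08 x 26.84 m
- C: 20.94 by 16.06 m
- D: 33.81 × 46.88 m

B

Ratios (long/short): A ≈ 1.080; B ≈ 1.344; C ≈ 1.304; D ≈ 1.387.
4:3 ≈ 1.333; option B is nearest (Δ 0.011).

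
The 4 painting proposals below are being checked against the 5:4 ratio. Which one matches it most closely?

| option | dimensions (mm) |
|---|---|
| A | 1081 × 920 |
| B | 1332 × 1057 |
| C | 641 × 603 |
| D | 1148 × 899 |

B

Ratios (long/short): A ≈ 1.175; B ≈ 1.260; C ≈ 1.063; D ≈ 1.277.
5:4 ≈ 1.250; option B is nearest (Δ 0.010).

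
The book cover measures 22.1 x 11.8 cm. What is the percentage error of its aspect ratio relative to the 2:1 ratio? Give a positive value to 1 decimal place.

Ratio = 22.1 / 11.8 ≈ 1.8729.
Ideal 2:1 = 2.0000. |1.8729 − 2.0000| / 2.0000 ≈ 6.35% → 6.4%.

6.4%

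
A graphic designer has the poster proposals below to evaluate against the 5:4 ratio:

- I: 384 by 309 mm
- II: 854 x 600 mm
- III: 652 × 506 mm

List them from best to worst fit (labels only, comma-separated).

Ratios: I = 384 / 309 ≈ 1.243; II = 854 / 600 ≈ 1.423; III = 652 / 506 ≈ 1.289.
|Δ from 1.250|: I 0.007; II 0.173; III 0.039.

I, III, II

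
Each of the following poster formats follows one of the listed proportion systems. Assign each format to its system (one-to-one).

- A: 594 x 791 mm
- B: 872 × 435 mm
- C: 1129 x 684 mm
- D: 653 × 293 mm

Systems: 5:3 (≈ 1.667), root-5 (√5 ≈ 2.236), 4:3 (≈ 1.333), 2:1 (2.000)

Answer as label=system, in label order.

A = 791/594 ≈ 1.332 → 4:3 (1.333)
B = 872/435 ≈ 2.005 → 2:1 (2.000)
C = 1129/684 ≈ 1.651 → 5:3 (1.667)
D = 653/293 ≈ 2.229 → root-5 (2.236)

A=4:3, B=2:1, C=5:3, D=root-5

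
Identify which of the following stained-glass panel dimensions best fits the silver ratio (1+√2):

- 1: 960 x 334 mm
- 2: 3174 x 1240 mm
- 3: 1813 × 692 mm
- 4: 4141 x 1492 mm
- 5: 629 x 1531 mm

Ratios (long/short): 1 ≈ 2.874; 2 ≈ 2.560; 3 ≈ 2.620; 4 ≈ 2.775; 5 ≈ 2.434.
silver ratio ≈ 2.414; option 5 is nearest (Δ 0.020).

5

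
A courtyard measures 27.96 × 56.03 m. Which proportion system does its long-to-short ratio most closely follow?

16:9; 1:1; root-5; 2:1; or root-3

Ratio = 56.03 / 27.96 ≈ 2.004.
Distances: 16:9 1.778 (Δ 0.226); 1:1 1.000 (Δ 1.004); root-5 2.236 (Δ 0.232); 2:1 2.000 (Δ 0.004); root-3 1.732 (Δ 0.272).

2:1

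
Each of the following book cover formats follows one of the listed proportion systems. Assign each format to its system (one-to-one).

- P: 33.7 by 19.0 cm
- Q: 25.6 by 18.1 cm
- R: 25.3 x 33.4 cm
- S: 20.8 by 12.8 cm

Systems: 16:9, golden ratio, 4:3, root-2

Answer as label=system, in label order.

P=16:9, Q=root-2, R=4:3, S=golden ratio

P = 33.7/19.0 ≈ 1.774 → 16:9 (1.778)
Q = 25.6/18.1 ≈ 1.414 → root-2 (1.414)
R = 33.4/25.3 ≈ 1.320 → 4:3 (1.333)
S = 20.8/12.8 ≈ 1.625 → golden ratio (1.618)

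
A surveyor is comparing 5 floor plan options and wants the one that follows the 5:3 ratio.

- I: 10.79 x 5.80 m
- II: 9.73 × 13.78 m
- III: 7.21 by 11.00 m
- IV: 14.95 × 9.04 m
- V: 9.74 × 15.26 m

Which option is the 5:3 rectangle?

Ratios (long/short): I ≈ 1.860; II ≈ 1.416; III ≈ 1.526; IV ≈ 1.654; V ≈ 1.567.
5:3 ≈ 1.667; option IV is nearest (Δ 0.013).

IV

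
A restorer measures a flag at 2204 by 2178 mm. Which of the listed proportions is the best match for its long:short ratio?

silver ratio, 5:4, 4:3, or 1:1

1:1

Ratio = 2204 / 2178 ≈ 1.012.
Distances: silver ratio 2.414 (Δ 1.402); 5:4 1.250 (Δ 0.238); 4:3 1.333 (Δ 0.321); 1:1 1.000 (Δ 0.012).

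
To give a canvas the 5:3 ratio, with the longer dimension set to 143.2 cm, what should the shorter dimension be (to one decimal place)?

85.9 cm

5:3 ≈ 1.66667.
Shorter side = 143.2 ÷ 1.66667 ≈ 85.920 → 85.9 cm.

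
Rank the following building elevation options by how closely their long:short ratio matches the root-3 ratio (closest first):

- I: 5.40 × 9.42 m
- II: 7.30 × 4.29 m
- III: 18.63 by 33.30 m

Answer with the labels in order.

I, II, III

Ratios: I = 9.42 / 5.40 ≈ 1.744; II = 7.30 / 4.29 ≈ 1.702; III = 33.30 / 18.63 ≈ 1.787.
|Δ from 1.732|: I 0.012; II 0.030; III 0.055.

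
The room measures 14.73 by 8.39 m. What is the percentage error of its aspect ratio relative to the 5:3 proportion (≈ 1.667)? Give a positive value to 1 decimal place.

Ratio = 14.73 / 8.39 ≈ 1.7557.
Ideal 5:3 ≈ 1.6667. |1.7557 − 1.6667| / 1.6667 ≈ 5.34% → 5.3%.

5.3%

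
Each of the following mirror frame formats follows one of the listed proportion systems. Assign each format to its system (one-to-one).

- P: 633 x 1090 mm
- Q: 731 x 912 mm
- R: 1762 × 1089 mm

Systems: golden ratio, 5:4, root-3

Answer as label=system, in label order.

P = 1090/633 ≈ 1.722 → root-3 (1.732)
Q = 912/731 ≈ 1.248 → 5:4 (1.250)
R = 1762/1089 ≈ 1.618 → golden ratio (1.618)

P=root-3, Q=5:4, R=golden ratio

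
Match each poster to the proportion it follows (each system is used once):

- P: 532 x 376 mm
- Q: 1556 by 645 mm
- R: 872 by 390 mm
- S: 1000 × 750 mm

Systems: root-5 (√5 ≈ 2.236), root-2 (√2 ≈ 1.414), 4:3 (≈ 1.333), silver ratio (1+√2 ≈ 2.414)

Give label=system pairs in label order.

P=root-2, Q=silver ratio, R=root-5, S=4:3

Ratios: P ≈ 1.415; Q ≈ 2.412; R ≈ 2.236; S ≈ 1.333.
Targets: root-5 ≈ 2.236; root-2 ≈ 1.414; 4:3 ≈ 1.333; silver ratio ≈ 2.414.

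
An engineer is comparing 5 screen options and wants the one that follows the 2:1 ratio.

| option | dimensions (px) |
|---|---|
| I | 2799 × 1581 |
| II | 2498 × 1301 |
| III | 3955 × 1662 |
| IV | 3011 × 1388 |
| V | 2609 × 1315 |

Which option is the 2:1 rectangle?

Target 2:1 ≈ 2.000.
I: 1.770 (Δ0.230)  II: 1.920 (Δ0.080)  III: 2.380 (Δ0.380)  IV: 2.169 (Δ0.169)  V: 1.984 (Δ0.016)

V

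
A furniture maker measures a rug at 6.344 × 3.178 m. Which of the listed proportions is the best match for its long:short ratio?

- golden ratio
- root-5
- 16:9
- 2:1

2:1

Ratio = 6.344 / 3.178 ≈ 1.996.
Distances: golden ratio 1.618 (Δ 0.378); root-5 2.236 (Δ 0.240); 16:9 1.778 (Δ 0.218); 2:1 2.000 (Δ 0.004).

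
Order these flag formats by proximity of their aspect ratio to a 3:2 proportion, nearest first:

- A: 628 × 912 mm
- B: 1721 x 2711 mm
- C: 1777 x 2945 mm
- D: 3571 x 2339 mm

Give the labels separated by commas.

Ratios: A = 912 / 628 ≈ 1.452; B = 2711 / 1721 ≈ 1.575; C = 2945 / 1777 ≈ 1.657; D = 3571 / 2339 ≈ 1.527.
|Δ from 1.500|: A 0.048; B 0.075; C 0.157; D 0.027.

D, A, B, C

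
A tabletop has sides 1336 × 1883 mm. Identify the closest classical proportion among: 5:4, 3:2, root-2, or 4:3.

1883/1336 ≈ 1.409. Nearest candidates are root-2 (1.414, off by 0.005) and 4:3 (1.333, off by 0.076).

root-2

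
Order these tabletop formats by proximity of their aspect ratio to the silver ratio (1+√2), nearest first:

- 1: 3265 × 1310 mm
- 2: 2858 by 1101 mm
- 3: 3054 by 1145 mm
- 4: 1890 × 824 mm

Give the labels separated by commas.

Ratios: 1 = 3265 / 1310 ≈ 2.492; 2 = 2858 / 1101 ≈ 2.596; 3 = 3054 / 1145 ≈ 2.667; 4 = 1890 / 824 ≈ 2.294.
|Δ from 2.414|: 1 0.078; 2 0.182; 3 0.253; 4 0.120.

1, 4, 2, 3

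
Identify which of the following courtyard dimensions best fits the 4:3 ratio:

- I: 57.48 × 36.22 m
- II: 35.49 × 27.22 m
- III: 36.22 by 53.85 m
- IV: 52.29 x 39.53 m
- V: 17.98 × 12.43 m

Ratios (long/short): I ≈ 1.587; II ≈ 1.304; III ≈ 1.487; IV ≈ 1.323; V ≈ 1.447.
4:3 ≈ 1.333; option IV is nearest (Δ 0.010).

IV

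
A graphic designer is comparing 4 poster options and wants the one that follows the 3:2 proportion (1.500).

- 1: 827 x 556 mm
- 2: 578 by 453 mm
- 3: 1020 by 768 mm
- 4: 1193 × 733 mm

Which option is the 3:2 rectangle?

Target 3:2 ≈ 1.500.
1: 1.487 (Δ0.013)  2: 1.276 (Δ0.224)  3: 1.328 (Δ0.172)  4: 1.628 (Δ0.128)

1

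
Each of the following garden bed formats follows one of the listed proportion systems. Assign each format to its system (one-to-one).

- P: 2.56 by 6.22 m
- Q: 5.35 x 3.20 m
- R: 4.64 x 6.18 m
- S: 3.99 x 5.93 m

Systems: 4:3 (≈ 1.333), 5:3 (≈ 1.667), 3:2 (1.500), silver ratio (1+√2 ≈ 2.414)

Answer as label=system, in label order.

Ratios: P ≈ 2.430; Q ≈ 1.672; R ≈ 1.332; S ≈ 1.486.
Targets: 4:3 ≈ 1.333; 5:3 ≈ 1.667; 3:2 ≈ 1.500; silver ratio ≈ 2.414.

P=silver ratio, Q=5:3, R=4:3, S=3:2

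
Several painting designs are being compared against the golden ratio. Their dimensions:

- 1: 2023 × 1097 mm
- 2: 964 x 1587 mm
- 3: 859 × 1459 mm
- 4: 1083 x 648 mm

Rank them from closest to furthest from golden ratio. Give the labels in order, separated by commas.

2, 4, 3, 1

1: 2023/1097 ≈ 1.844 → |1.844 − 1.618| = 0.226
2: 1587/964 ≈ 1.646 → |1.646 − 1.618| = 0.028
3: 1459/859 ≈ 1.698 → |1.698 − 1.618| = 0.080
4: 1083/648 ≈ 1.671 → |1.671 − 1.618| = 0.053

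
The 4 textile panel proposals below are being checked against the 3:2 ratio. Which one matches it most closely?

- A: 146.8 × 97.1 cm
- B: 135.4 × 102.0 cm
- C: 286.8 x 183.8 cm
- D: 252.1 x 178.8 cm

A

Ratios (long/short): A ≈ 1.512; B ≈ 1.327; C ≈ 1.560; D ≈ 1.410.
3:2 ≈ 1.500; option A is nearest (Δ 0.012).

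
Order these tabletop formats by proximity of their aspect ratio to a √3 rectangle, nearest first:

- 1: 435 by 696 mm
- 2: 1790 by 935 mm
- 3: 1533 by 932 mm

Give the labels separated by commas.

3, 1, 2

1: 696/435 ≈ 1.600 → |1.600 − 1.732| = 0.132
2: 1790/935 ≈ 1.914 → |1.914 − 1.732| = 0.182
3: 1533/932 ≈ 1.645 → |1.645 − 1.732| = 0.087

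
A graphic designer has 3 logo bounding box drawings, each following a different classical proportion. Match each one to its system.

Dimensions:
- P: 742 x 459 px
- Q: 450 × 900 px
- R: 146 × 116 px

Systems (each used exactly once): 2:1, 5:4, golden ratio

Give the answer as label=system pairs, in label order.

P=golden ratio, Q=2:1, R=5:4

P = 742/459 ≈ 1.617 → golden ratio (1.618)
Q = 900/450 ≈ 2.000 → 2:1 (2.000)
R = 146/116 ≈ 1.259 → 5:4 (1.250)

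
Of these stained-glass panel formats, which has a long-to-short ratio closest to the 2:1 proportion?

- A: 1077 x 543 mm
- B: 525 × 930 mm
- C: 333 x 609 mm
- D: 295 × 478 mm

A

Ratios (long/short): A ≈ 1.983; B ≈ 1.771; C ≈ 1.829; D ≈ 1.620.
2:1 ≈ 2.000; option A is nearest (Δ 0.017).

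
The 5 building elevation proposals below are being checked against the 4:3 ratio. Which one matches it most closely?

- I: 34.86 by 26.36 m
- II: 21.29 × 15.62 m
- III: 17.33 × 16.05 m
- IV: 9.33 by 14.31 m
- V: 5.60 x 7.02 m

Target 4:3 ≈ 1.333.
I: 1.322 (Δ0.011)  II: 1.363 (Δ0.030)  III: 1.080 (Δ0.253)  IV: 1.534 (Δ0.201)  V: 1.254 (Δ0.079)

I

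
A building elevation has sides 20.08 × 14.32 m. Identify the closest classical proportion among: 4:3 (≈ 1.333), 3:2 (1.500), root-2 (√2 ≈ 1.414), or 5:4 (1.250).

root-2

20.08/14.32 ≈ 1.402. Nearest candidates are root-2 (1.414, off by 0.012) and 4:3 (1.333, off by 0.069).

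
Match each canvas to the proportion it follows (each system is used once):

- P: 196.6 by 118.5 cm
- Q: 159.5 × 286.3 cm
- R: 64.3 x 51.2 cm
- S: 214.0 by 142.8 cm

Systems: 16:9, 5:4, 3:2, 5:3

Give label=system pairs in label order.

P = 196.6/118.5 ≈ 1.659 → 5:3 (1.667)
Q = 286.3/159.5 ≈ 1.795 → 16:9 (1.778)
R = 64.3/51.2 ≈ 1.256 → 5:4 (1.250)
S = 214.0/142.8 ≈ 1.499 → 3:2 (1.500)

P=5:3, Q=16:9, R=5:4, S=3:2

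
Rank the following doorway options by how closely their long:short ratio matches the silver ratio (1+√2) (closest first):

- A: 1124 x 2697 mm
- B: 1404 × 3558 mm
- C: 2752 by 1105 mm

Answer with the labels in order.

A, C, B

Ratios: A = 2697 / 1124 ≈ 2.399; B = 3558 / 1404 ≈ 2.534; C = 2752 / 1105 ≈ 2.490.
|Δ from 2.414|: A 0.015; B 0.120; C 0.076.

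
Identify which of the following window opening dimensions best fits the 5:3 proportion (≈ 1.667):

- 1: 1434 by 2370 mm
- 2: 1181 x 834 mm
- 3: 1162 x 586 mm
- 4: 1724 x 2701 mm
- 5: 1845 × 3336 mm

Target 5:3 ≈ 1.667.
1: 1.653 (Δ0.014)  2: 1.416 (Δ0.251)  3: 1.983 (Δ0.316)  4: 1.567 (Δ0.100)  5: 1.808 (Δ0.141)

1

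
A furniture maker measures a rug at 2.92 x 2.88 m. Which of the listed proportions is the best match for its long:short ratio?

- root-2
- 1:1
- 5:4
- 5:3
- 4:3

1:1

Ratio = 2.92 / 2.88 ≈ 1.014.
Distances: root-2 1.414 (Δ 0.400); 1:1 1.000 (Δ 0.014); 5:4 1.250 (Δ 0.236); 5:3 1.667 (Δ 0.653); 4:3 1.333 (Δ 0.319).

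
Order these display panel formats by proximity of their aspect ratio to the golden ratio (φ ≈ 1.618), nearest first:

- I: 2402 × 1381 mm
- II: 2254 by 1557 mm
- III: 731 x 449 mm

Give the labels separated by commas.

Ratios: I = 2402 / 1381 ≈ 1.739; II = 2254 / 1557 ≈ 1.448; III = 731 / 449 ≈ 1.628.
|Δ from 1.618|: I 0.121; II 0.170; III 0.010.

III, I, II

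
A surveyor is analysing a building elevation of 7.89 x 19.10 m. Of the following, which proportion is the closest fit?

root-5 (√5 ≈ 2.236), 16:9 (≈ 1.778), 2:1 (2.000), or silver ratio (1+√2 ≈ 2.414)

silver ratio

19.10/7.89 ≈ 2.421. Nearest candidates are silver ratio (2.414, off by 0.007) and root-5 (2.236, off by 0.185).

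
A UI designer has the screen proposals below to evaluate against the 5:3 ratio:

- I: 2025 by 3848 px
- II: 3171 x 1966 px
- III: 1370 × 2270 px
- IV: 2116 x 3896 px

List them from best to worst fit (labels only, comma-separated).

I: 3848/2025 ≈ 1.900 → |1.900 − 1.667| = 0.233
II: 3171/1966 ≈ 1.613 → |1.613 − 1.667| = 0.054
III: 2270/1370 ≈ 1.657 → |1.657 − 1.667| = 0.010
IV: 3896/2116 ≈ 1.841 → |1.841 − 1.667| = 0.174

III, II, IV, I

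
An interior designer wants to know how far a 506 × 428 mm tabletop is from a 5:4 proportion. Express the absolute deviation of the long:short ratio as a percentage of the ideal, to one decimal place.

Ratio = 506 / 428 ≈ 1.1822.
Ideal 5:4 = 1.2500. |1.1822 − 1.2500| / 1.2500 ≈ 5.42% → 5.4%.

5.4%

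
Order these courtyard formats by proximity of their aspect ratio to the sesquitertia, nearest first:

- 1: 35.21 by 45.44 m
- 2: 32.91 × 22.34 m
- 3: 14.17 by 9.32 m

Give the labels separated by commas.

Ratios: 1 = 45.44 / 35.21 ≈ 1.291; 2 = 32.91 / 22.34 ≈ 1.473; 3 = 14.17 / 9.32 ≈ 1.520.
|Δ from 1.333|: 1 0.042; 2 0.140; 3 0.187.

1, 2, 3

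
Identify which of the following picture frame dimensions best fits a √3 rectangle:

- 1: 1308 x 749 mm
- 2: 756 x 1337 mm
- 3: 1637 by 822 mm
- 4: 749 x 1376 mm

Ratios (long/short): 1 ≈ 1.746; 2 ≈ 1.769; 3 ≈ 1.991; 4 ≈ 1.837.
root-3 ≈ 1.732; option 1 is nearest (Δ 0.014).

1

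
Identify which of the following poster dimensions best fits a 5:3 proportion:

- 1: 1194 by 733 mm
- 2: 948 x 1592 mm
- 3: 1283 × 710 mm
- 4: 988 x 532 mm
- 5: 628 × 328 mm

2

Target 5:3 ≈ 1.667.
1: 1.629 (Δ0.038)  2: 1.679 (Δ0.012)  3: 1.807 (Δ0.140)  4: 1.857 (Δ0.190)  5: 1.915 (Δ0.248)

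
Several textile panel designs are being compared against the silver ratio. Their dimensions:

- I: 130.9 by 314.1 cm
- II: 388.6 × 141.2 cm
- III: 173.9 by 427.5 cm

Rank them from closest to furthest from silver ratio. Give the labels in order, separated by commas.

I: 314.1/130.9 ≈ 2.400 → |2.400 − 2.414| = 0.014
II: 388.6/141.2 ≈ 2.752 → |2.752 − 2.414| = 0.338
III: 427.5/173.9 ≈ 2.458 → |2.458 − 2.414| = 0.044

I, III, II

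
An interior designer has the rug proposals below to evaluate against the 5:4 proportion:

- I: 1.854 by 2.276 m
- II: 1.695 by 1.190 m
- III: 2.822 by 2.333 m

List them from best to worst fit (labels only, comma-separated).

I, III, II

I: 2.276/1.854 ≈ 1.228 → |1.228 − 1.250| = 0.022
II: 1.695/1.190 ≈ 1.424 → |1.424 − 1.250| = 0.174
III: 2.822/2.333 ≈ 1.210 → |1.210 − 1.250| = 0.040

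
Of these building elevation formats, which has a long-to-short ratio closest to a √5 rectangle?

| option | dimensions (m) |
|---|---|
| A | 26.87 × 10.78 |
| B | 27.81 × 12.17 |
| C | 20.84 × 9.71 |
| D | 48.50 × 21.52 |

Ratios (long/short): A ≈ 2.493; B ≈ 2.285; C ≈ 2.146; D ≈ 2.254.
root-5 ≈ 2.236; option D is nearest (Δ 0.018).

D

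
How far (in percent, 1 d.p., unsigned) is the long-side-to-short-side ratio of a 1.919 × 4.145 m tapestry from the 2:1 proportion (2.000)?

Ratio = 4.145 / 1.919 ≈ 2.1600.
Ideal 2:1 = 2.0000. |2.1600 − 2.0000| / 2.0000 ≈ 8.00% → 8.0%.

8.0%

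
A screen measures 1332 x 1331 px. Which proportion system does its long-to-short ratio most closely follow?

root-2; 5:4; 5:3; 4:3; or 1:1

1:1

Ratio = 1332 / 1331 ≈ 1.001.
Distances: root-2 1.414 (Δ 0.413); 5:4 1.250 (Δ 0.249); 5:3 1.667 (Δ 0.666); 4:3 1.333 (Δ 0.332); 1:1 1.000 (Δ 0.001).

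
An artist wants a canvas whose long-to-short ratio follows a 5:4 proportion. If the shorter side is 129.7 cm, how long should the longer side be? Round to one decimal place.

5:4 = 1.25000.
Longer side = 129.7 × 1.25000 ≈ 162.125 → 162.1 cm.

162.1 cm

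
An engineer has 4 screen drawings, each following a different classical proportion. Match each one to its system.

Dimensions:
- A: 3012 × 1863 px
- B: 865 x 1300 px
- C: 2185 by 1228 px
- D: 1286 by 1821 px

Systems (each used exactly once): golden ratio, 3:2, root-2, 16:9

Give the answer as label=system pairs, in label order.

Ratios: A ≈ 1.617; B ≈ 1.503; C ≈ 1.779; D ≈ 1.416.
Targets: golden ratio ≈ 1.618; 3:2 ≈ 1.500; root-2 ≈ 1.414; 16:9 ≈ 1.778.

A=golden ratio, B=3:2, C=16:9, D=root-2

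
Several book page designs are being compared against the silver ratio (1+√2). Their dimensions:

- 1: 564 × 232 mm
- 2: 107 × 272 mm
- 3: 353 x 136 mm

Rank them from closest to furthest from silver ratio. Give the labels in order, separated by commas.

1, 2, 3

Ratios: 1 = 564 / 232 ≈ 2.431; 2 = 272 / 107 ≈ 2.542; 3 = 353 / 136 ≈ 2.596.
|Δ from 2.414|: 1 0.017; 2 0.128; 3 0.182.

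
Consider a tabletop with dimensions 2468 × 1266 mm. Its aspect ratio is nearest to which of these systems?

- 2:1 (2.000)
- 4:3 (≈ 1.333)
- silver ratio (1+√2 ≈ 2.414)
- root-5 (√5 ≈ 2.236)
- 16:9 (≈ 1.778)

Ratio = 2468 / 1266 ≈ 1.949.
Distances: 2:1 2.000 (Δ 0.051); 4:3 1.333 (Δ 0.616); silver ratio 2.414 (Δ 0.465); root-5 2.236 (Δ 0.287); 16:9 1.778 (Δ 0.171).

2:1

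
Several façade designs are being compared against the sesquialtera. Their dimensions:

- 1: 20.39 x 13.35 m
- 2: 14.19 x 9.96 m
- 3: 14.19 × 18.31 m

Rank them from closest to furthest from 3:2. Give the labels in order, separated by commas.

Ratios: 1 = 20.39 / 13.35 ≈ 1.527; 2 = 14.19 / 9.96 ≈ 1.425; 3 = 18.31 / 14.19 ≈ 1.290.
|Δ from 1.500|: 1 0.027; 2 0.075; 3 0.210.

1, 2, 3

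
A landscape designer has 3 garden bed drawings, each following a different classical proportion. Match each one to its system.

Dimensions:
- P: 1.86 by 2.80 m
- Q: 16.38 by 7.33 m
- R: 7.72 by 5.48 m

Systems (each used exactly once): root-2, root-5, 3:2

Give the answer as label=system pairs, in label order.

P=3:2, Q=root-5, R=root-2

P = 2.80/1.86 ≈ 1.505 → 3:2 (1.500)
Q = 16.38/7.33 ≈ 2.235 → root-5 (2.236)
R = 7.72/5.48 ≈ 1.409 → root-2 (1.414)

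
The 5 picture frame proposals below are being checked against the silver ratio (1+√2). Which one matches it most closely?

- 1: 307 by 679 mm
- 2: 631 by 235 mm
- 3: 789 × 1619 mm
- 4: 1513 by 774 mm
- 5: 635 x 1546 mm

5

Ratios (long/short): 1 ≈ 2.212; 2 ≈ 2.685; 3 ≈ 2.052; 4 ≈ 1.955; 5 ≈ 2.435.
silver ratio ≈ 2.414; option 5 is nearest (Δ 0.021).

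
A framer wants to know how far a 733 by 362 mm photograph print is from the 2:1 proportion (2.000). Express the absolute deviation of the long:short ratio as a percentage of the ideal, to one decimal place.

Ratio = 733 / 362 ≈ 2.0249.
Ideal 2:1 = 2.0000. |2.0249 − 2.0000| / 2.0000 ≈ 1.25% → 1.2%.

1.2%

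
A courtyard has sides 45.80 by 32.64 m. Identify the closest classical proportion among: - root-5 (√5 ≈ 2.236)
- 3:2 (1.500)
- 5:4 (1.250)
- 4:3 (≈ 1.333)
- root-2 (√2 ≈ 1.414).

45.80/32.64 ≈ 1.403. Nearest candidates are root-2 (1.414, off by 0.011) and 4:3 (1.333, off by 0.070).

root-2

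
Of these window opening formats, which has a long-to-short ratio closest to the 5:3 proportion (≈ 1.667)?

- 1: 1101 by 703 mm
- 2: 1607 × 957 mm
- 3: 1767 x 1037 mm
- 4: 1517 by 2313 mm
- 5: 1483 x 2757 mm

2

Target 5:3 ≈ 1.667.
1: 1.566 (Δ0.101)  2: 1.679 (Δ0.012)  3: 1.704 (Δ0.037)  4: 1.525 (Δ0.142)  5: 1.859 (Δ0.192)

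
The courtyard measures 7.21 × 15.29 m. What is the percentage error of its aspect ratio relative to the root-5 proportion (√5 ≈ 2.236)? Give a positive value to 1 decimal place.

Ratio = 15.29 / 7.21 ≈ 2.1207.
Ideal root-5 ≈ 2.2361. |2.1207 − 2.2361| / 2.2361 ≈ 5.16% → 5.2%.

5.2%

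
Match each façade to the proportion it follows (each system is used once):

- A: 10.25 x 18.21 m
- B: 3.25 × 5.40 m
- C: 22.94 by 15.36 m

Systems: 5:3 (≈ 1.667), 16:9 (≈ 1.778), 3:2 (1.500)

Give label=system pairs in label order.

A=16:9, B=5:3, C=3:2

Ratios: A ≈ 1.777; B ≈ 1.662; C ≈ 1.493.
Targets: 5:3 ≈ 1.667; 16:9 ≈ 1.778; 3:2 ≈ 1.500.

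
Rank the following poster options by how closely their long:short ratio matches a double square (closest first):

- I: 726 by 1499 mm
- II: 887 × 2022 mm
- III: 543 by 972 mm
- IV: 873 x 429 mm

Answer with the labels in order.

Ratios: I = 1499 / 726 ≈ 2.065; II = 2022 / 887 ≈ 2.280; III = 972 / 543 ≈ 1.790; IV = 873 / 429 ≈ 2.035.
|Δ from 2.000|: I 0.065; II 0.280; III 0.210; IV 0.035.

IV, I, III, II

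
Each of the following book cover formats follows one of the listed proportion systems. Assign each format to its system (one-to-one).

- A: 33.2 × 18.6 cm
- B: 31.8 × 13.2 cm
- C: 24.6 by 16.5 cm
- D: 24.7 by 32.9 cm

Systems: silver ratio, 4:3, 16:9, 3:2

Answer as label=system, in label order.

A=16:9, B=silver ratio, C=3:2, D=4:3

Ratios: A ≈ 1.785; B ≈ 2.409; C ≈ 1.491; D ≈ 1.332.
Targets: silver ratio ≈ 2.414; 4:3 ≈ 1.333; 16:9 ≈ 1.778; 3:2 ≈ 1.500.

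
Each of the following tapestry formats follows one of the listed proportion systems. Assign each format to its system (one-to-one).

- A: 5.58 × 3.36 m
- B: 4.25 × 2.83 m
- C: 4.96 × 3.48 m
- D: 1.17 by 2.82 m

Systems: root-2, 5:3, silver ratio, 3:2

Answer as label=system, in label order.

Ratios: A ≈ 1.661; B ≈ 1.502; C ≈ 1.425; D ≈ 2.410.
Targets: root-2 ≈ 1.414; 5:3 ≈ 1.667; silver ratio ≈ 2.414; 3:2 ≈ 1.500.

A=5:3, B=3:2, C=root-2, D=silver ratio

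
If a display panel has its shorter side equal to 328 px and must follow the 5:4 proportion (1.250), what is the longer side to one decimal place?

5:4 = 1.25000.
Longer side = 328 × 1.25000 ≈ 410.000 → 410.0 px.

410.0 px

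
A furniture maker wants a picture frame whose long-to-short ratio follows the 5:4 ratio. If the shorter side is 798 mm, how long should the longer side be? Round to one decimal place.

5:4 = 1.25000.
Longer side = 798 × 1.25000 ≈ 997.500 → 997.5 mm.

997.5 mm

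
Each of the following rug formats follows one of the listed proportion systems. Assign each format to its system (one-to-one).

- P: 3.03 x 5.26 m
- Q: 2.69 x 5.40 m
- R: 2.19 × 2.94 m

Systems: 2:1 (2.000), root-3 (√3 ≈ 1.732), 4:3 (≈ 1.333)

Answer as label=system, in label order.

P=root-3, Q=2:1, R=4:3

P = 5.26/3.03 ≈ 1.736 → root-3 (1.732)
Q = 5.40/2.69 ≈ 2.007 → 2:1 (2.000)
R = 2.94/2.19 ≈ 1.342 → 4:3 (1.333)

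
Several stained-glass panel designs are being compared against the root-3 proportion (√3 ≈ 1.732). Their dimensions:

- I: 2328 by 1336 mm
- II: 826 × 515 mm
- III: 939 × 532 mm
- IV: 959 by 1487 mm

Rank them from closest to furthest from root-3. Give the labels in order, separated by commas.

I, III, II, IV

I: 2328/1336 ≈ 1.743 → |1.743 − 1.732| = 0.011
II: 826/515 ≈ 1.604 → |1.604 − 1.732| = 0.128
III: 939/532 ≈ 1.765 → |1.765 − 1.732| = 0.033
IV: 1487/959 ≈ 1.551 → |1.551 − 1.732| = 0.181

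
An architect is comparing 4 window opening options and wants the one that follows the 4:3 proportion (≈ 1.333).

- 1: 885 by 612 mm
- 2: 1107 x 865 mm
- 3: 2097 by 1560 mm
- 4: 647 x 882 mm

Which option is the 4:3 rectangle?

3

Ratios (long/short): 1 ≈ 1.446; 2 ≈ 1.280; 3 ≈ 1.344; 4 ≈ 1.363.
4:3 ≈ 1.333; option 3 is nearest (Δ 0.011).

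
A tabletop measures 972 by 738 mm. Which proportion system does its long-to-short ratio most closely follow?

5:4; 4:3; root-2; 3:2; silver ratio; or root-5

972/738 ≈ 1.317. Nearest candidates are 4:3 (1.333, off by 0.016) and 5:4 (1.250, off by 0.067).

4:3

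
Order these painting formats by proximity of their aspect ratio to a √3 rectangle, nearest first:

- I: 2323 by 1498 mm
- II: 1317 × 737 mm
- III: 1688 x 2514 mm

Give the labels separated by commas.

I: 2323/1498 ≈ 1.551 → |1.551 − 1.732| = 0.181
II: 1317/737 ≈ 1.787 → |1.787 − 1.732| = 0.055
III: 2514/1688 ≈ 1.489 → |1.489 − 1.732| = 0.243

II, I, III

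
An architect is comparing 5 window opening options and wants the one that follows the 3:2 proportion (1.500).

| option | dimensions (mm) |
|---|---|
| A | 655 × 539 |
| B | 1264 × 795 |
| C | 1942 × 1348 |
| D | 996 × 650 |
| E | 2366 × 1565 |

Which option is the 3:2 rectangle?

Target 3:2 ≈ 1.500.
A: 1.215 (Δ0.285)  B: 1.590 (Δ0.090)  C: 1.441 (Δ0.059)  D: 1.532 (Δ0.032)  E: 1.512 (Δ0.012)

E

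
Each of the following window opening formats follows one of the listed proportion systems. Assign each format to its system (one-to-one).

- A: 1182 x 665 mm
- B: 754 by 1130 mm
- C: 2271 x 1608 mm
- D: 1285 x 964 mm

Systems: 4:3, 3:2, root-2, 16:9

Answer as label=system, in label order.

A=16:9, B=3:2, C=root-2, D=4:3

A = 1182/665 ≈ 1.777 → 16:9 (1.778)
B = 1130/754 ≈ 1.499 → 3:2 (1.500)
C = 2271/1608 ≈ 1.412 → root-2 (1.414)
D = 1285/964 ≈ 1.333 → 4:3 (1.333)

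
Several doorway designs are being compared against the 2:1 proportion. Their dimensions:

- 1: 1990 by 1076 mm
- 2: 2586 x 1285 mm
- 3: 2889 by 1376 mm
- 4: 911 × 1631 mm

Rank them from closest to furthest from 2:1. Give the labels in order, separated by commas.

2, 3, 1, 4

Ratios: 1 = 1990 / 1076 ≈ 1.849; 2 = 2586 / 1285 ≈ 2.012; 3 = 2889 / 1376 ≈ 2.100; 4 = 1631 / 911 ≈ 1.790.
|Δ from 2.000|: 1 0.151; 2 0.012; 3 0.100; 4 0.210.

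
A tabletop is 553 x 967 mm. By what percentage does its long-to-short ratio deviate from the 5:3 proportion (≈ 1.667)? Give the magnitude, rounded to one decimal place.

4.9%

Ratio = 967 / 553 ≈ 1.7486.
Ideal 5:3 ≈ 1.6667. |1.7486 − 1.6667| / 1.6667 ≈ 4.91% → 4.9%.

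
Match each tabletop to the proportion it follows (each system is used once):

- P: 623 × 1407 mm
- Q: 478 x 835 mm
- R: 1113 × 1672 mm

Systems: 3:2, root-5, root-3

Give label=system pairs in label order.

P = 1407/623 ≈ 2.258 → root-5 (2.236)
Q = 835/478 ≈ 1.747 → root-3 (1.732)
R = 1672/1113 ≈ 1.502 → 3:2 (1.500)

P=root-5, Q=root-3, R=3:2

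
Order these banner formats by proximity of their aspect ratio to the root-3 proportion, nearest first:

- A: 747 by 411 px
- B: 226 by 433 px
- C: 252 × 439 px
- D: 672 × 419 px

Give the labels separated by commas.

A: 747/411 ≈ 1.818 → |1.818 − 1.732| = 0.086
B: 433/226 ≈ 1.916 → |1.916 − 1.732| = 0.184
C: 439/252 ≈ 1.742 → |1.742 − 1.732| = 0.010
D: 672/419 ≈ 1.604 → |1.604 − 1.732| = 0.128

C, A, D, B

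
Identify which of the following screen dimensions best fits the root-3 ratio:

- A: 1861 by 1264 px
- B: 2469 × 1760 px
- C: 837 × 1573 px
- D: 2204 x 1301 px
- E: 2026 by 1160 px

Target root-3 ≈ 1.732.
A: 1.472 (Δ0.260)  B: 1.403 (Δ0.329)  C: 1.879 (Δ0.147)  D: 1.694 (Δ0.038)  E: 1.747 (Δ0.015)

E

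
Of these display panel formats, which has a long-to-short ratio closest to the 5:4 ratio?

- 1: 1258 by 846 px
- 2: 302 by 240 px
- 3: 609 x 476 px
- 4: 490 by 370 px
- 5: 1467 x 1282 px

Target 5:4 ≈ 1.250.
1: 1.487 (Δ0.237)  2: 1.258 (Δ0.008)  3: 1.279 (Δ0.029)  4: 1.324 (Δ0.074)  5: 1.144 (Δ0.106)

2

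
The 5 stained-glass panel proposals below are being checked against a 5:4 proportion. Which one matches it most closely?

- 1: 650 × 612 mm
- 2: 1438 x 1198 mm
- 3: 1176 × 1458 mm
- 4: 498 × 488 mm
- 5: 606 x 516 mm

Ratios (long/short): 1 ≈ 1.062; 2 ≈ 1.200; 3 ≈ 1.240; 4 ≈ 1.020; 5 ≈ 1.174.
5:4 ≈ 1.250; option 3 is nearest (Δ 0.010).

3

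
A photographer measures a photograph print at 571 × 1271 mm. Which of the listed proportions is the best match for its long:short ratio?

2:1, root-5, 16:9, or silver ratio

root-5

1271/571 ≈ 2.226. Nearest candidates are root-5 (2.236, off by 0.010) and silver ratio (2.414, off by 0.188).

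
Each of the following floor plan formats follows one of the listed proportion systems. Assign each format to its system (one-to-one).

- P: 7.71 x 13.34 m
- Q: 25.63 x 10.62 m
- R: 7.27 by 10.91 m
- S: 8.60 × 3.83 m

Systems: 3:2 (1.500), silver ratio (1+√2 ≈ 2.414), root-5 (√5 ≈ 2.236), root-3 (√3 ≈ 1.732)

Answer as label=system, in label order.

P = 13.34/7.71 ≈ 1.730 → root-3 (1.732)
Q = 25.63/10.62 ≈ 2.413 → silver ratio (2.414)
R = 10.91/7.27 ≈ 1.501 → 3:2 (1.500)
S = 8.60/3.83 ≈ 2.245 → root-5 (2.236)

P=root-3, Q=silver ratio, R=3:2, S=root-5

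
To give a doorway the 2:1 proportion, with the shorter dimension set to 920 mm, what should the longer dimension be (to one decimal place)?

1840.0 mm

2:1 = 2.00000.
Longer side = 920 × 2.00000 ≈ 1840.000 → 1840.0 mm.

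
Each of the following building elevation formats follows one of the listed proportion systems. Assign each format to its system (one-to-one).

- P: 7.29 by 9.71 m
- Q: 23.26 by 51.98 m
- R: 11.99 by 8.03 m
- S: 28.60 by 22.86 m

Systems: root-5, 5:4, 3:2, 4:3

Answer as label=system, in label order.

Ratios: P ≈ 1.332; Q ≈ 2.235; R ≈ 1.493; S ≈ 1.251.
Targets: root-5 ≈ 2.236; 5:4 ≈ 1.250; 3:2 ≈ 1.500; 4:3 ≈ 1.333.

P=4:3, Q=root-5, R=3:2, S=5:4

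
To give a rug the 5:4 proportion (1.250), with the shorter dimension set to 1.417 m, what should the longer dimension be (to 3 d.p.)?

1.771 m

5:4 = 1.25000.
Longer side = 1.417 × 1.25000 ≈ 1.77125 → 1.771 m.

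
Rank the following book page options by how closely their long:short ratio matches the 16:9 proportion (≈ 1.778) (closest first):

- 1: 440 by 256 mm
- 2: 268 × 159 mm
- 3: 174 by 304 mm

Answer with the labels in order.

Ratios: 1 = 440 / 256 ≈ 1.719; 2 = 268 / 159 ≈ 1.686; 3 = 304 / 174 ≈ 1.747.
|Δ from 1.778|: 1 0.059; 2 0.092; 3 0.031.

3, 1, 2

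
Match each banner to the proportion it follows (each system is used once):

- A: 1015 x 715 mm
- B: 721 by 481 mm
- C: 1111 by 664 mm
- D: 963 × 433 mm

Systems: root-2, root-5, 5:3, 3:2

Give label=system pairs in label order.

A=root-2, B=3:2, C=5:3, D=root-5

Ratios: A ≈ 1.420; B ≈ 1.499; C ≈ 1.673; D ≈ 2.224.
Targets: root-2 ≈ 1.414; root-5 ≈ 2.236; 5:3 ≈ 1.667; 3:2 ≈ 1.500.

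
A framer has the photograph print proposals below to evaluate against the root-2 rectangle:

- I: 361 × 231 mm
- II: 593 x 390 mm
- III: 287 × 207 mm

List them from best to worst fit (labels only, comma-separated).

III, II, I

Ratios: I = 361 / 231 ≈ 1.563; II = 593 / 390 ≈ 1.521; III = 287 / 207 ≈ 1.386.
|Δ from 1.414|: I 0.149; II 0.107; III 0.028.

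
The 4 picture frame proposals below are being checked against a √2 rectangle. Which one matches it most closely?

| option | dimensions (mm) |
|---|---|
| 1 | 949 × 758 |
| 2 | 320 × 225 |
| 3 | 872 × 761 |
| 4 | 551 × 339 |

2

Target root-2 ≈ 1.414.
1: 1.252 (Δ0.162)  2: 1.422 (Δ0.008)  3: 1.146 (Δ0.268)  4: 1.625 (Δ0.211)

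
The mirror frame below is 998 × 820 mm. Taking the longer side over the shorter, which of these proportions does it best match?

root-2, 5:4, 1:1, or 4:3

Ratio = 998 / 820 ≈ 1.217.
Distances: root-2 1.414 (Δ 0.197); 5:4 1.250 (Δ 0.033); 1:1 1.000 (Δ 0.217); 4:3 1.333 (Δ 0.116).

5:4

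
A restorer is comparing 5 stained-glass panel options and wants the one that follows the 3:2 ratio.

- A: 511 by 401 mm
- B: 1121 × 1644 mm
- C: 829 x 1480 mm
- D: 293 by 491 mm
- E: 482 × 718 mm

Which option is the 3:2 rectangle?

Target 3:2 ≈ 1.500.
A: 1.274 (Δ0.226)  B: 1.467 (Δ0.033)  C: 1.785 (Δ0.285)  D: 1.676 (Δ0.176)  E: 1.490 (Δ0.010)

E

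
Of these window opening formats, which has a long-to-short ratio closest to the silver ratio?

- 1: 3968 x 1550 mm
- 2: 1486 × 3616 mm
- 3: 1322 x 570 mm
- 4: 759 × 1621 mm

2

Ratios (long/short): 1 ≈ 2.560; 2 ≈ 2.433; 3 ≈ 2.319; 4 ≈ 2.136.
silver ratio ≈ 2.414; option 2 is nearest (Δ 0.019).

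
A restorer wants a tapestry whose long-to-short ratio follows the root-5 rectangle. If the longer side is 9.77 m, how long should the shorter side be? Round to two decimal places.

root-5 ≈ 2.23607.
Shorter side = 9.77 ÷ 2.23607 ≈ 4.3693 → 4.37 m.

4.37 m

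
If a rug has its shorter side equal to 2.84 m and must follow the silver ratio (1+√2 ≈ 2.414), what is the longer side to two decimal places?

6.86 m

silver ratio ≈ 2.41421.
Longer side = 2.84 × 2.41421 ≈ 6.8564 → 6.86 m.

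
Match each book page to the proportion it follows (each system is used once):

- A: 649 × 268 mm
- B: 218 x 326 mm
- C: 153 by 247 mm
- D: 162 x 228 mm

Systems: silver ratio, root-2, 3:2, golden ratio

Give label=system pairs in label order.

Ratios: A ≈ 2.422; B ≈ 1.495; C ≈ 1.614; D ≈ 1.407.
Targets: silver ratio ≈ 2.414; root-2 ≈ 1.414; 3:2 ≈ 1.500; golden ratio ≈ 1.618.

A=silver ratio, B=3:2, C=golden ratio, D=root-2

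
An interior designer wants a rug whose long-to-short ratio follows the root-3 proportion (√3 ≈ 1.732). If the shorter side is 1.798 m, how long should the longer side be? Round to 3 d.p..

root-3 ≈ 1.73205.
Longer side = 1.798 × 1.73205 ≈ 3.11423 → 3.114 m.

3.114 m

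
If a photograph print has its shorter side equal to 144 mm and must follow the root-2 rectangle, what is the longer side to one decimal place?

root-2 ≈ 1.41421.
Longer side = 144 × 1.41421 ≈ 203.646 → 203.6 mm.

203.6 mm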